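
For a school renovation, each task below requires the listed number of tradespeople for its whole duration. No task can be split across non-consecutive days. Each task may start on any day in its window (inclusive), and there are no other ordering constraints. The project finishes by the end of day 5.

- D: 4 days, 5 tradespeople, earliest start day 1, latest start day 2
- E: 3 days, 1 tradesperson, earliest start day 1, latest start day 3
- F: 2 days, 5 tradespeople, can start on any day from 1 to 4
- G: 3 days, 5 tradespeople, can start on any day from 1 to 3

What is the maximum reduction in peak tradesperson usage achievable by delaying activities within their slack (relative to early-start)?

5

Early-start peak: d1:16  d2:16  d3:11  d4:5  d5:0 ⇒ 16.
Leveled (D@1, E@1, F@1, G@3): d1:11  d2:11  d3:11  d4:10  d5:5 ⇒ 11.
Reduction 16 − 11 = 5.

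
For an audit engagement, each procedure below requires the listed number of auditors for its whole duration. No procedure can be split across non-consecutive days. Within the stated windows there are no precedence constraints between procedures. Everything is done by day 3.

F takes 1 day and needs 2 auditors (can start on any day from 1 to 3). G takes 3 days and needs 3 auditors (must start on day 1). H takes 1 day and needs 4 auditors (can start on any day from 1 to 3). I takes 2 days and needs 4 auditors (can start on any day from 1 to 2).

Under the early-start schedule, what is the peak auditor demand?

Early-start schedule: F@1, G@1, H@1, I@1.
Load per day: day 1: 13, day 2: 7, day 3: 3.
Peak is 13.

13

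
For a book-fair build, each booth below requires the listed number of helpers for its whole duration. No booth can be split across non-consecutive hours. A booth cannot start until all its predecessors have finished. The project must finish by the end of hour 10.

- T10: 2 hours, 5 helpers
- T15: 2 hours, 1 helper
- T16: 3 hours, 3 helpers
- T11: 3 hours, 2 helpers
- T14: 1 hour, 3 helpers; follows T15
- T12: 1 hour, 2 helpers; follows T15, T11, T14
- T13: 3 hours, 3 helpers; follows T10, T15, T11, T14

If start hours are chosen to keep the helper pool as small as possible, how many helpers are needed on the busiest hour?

5

Early-start (T10@1, T15@1, T16@1, T11@1, T14@3, T12@4, T13@4) gives peak 11: h1:11  h2:11  h3:8  h4:5  h5:3  h6:3  h7:0  h8:0  h9:0  h10:0.
Shift T15→3, T16→3, T11→5, T14→6, T12→8, T13→8.
Schedule T10@1, T15@3, T16@3, T11@5, T14@6, T12@8, T13@8: h1:5  h2:5  h3:4  h4:4  h5:5  h6:5  h7:2  h8:5  h9:3  h10:3 — peak 5.
Total helper-hours = 41 over 10 hours ⇒ peak ≥ ⌈41/10⌉ = 5, so 5 is optimal.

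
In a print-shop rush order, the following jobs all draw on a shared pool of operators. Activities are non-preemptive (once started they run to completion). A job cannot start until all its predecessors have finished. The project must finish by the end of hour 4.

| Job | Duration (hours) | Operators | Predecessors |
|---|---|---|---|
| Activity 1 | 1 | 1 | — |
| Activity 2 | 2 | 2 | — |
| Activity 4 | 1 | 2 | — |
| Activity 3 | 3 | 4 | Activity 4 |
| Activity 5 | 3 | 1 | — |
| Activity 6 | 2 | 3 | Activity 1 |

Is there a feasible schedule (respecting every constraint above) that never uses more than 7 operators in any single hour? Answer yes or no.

The minimum achievable peak is 8; 7 < 8, so no feasible schedule stays within the cap.

no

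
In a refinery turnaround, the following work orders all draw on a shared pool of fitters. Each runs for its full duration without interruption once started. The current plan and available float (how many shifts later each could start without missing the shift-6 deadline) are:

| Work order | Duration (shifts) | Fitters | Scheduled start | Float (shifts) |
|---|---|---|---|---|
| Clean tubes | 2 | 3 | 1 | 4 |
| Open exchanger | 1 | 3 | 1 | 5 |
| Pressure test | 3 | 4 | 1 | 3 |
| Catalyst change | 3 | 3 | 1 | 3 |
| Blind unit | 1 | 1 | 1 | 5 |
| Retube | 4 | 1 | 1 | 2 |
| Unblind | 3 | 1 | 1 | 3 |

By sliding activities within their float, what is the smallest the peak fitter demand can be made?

7

Early-start (Clean tubes@1, Open exchanger@1, Pressure test@1, Catalyst change@1, Blind unit@1, Retube@1, Unblind@1) gives peak 16: s1:16  s2:12  s3:9  s4:1  s5:0  s6:0.
Shift Open exchanger→3, Pressure test→4, Retube→2, Unblind→4.
Schedule Clean tubes@1, Open exchanger@3, Pressure test@4, Catalyst change@1, Blind unit@1, Retube@2, Unblind@4: s1:7  s2:7  s3:7  s4:6  s5:6  s6:5 — peak 7.
Total fitter-shifts = 38 over 6 shifts ⇒ peak ≥ ⌈38/6⌉ = 7, so 7 is optimal.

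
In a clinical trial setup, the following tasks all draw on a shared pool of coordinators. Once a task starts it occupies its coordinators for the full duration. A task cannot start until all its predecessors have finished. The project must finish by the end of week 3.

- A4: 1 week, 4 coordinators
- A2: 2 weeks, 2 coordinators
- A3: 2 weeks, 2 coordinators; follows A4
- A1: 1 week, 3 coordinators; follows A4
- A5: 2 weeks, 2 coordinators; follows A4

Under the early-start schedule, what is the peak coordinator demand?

9

Early-start schedule: A4@1, A2@1, A3@2, A1@2, A5@2.
Load per week: week 1: 6, week 2: 9, week 3: 4.
Peak is 9.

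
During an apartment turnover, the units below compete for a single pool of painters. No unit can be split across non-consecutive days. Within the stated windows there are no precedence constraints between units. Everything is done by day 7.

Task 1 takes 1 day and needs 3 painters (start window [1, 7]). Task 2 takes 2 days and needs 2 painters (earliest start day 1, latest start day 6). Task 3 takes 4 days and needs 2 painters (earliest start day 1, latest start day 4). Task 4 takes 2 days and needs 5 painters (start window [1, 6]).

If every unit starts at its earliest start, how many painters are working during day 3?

2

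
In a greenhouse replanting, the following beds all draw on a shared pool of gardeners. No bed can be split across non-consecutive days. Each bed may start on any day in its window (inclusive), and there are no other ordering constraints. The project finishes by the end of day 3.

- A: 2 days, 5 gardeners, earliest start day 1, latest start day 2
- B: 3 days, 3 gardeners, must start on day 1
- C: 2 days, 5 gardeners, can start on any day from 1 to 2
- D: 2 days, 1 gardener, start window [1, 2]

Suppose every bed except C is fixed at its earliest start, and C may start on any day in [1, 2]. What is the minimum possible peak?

14

C@1: d1:14  d2:14  d3:3 → peak 14
C@2: d1:9  d2:14  d3:8 → peak 14
Best is C@1, peak 14.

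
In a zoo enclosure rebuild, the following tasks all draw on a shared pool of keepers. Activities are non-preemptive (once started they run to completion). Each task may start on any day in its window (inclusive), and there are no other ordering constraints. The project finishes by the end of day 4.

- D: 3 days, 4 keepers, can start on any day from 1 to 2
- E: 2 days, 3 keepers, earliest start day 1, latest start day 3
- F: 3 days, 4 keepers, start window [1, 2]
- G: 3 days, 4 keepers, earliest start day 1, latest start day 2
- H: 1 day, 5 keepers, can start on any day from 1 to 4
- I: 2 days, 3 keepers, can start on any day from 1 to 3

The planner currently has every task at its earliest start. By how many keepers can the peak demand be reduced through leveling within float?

Early-start peak: d1:23  d2:18  d3:12  d4:0 ⇒ 23.
Leveled (D@1, E@1, F@1, G@1, H@4, I@3): d1:15  d2:15  d3:15  d4:8 ⇒ 15.
Reduction 23 − 15 = 8.

8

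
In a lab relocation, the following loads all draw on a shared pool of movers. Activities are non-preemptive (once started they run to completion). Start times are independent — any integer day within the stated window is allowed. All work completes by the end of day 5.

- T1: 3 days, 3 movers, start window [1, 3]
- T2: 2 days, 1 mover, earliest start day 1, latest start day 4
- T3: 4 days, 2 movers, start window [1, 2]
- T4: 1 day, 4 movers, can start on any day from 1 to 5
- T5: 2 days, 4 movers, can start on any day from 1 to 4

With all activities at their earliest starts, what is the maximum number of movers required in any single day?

Early-start schedule: T1@1, T2@1, T3@1, T4@1, T5@1.
Load per day: day 1: 14, day 2: 10, day 3: 5, day 4: 2, day 5: 0.
Peak is 14.

14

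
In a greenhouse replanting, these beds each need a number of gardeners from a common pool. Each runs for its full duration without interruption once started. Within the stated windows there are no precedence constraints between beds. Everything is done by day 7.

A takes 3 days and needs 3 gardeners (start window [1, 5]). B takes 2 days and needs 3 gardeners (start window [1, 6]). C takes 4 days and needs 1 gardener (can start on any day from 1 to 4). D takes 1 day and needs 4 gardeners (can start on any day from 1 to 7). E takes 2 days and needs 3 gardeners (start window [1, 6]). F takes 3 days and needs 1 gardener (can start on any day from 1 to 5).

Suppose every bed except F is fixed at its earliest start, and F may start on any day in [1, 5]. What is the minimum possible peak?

14

F@1: d1:15  d2:11  d3:5  d4:1  d5:0  d6:0  d7:0 → peak 15
F@2: d1:14  d2:11  d3:5  d4:2  d5:0  d6:0  d7:0 → peak 14
F@3: d1:14  d2:10  d3:5  d4:2  d5:1  d6:0  d7:0 → peak 14
F@4: d1:14  d2:10  d3:4  d4:2  d5:1  d6:1  d7:0 → peak 14
F@5: d1:14  d2:10  d3:4  d4:1  d5:1  d6:1  d7:1 → peak 14
Best is F@2, peak 14.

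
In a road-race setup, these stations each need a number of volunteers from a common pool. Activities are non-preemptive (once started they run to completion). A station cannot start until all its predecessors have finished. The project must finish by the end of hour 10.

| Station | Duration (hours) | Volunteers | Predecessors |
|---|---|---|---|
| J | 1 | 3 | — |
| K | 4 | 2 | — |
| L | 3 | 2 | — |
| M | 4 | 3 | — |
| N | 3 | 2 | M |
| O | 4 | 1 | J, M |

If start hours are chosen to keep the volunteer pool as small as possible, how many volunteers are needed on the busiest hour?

Early-start (J@1, K@1, L@1, M@1, N@5, O@5) gives peak 10: h1:10  h2:7  h3:7  h4:5  h5:3  h6:3  h7:3  h8:1  h9:0  h10:0.
Shift L→5, M→2, N→6, O→6.
Schedule J@1, K@1, L@5, M@2, N@6, O@6: h1:5  h2:5  h3:5  h4:5  h5:5  h6:5  h7:5  h8:3  h9:1  h10:0 — peak 5.

5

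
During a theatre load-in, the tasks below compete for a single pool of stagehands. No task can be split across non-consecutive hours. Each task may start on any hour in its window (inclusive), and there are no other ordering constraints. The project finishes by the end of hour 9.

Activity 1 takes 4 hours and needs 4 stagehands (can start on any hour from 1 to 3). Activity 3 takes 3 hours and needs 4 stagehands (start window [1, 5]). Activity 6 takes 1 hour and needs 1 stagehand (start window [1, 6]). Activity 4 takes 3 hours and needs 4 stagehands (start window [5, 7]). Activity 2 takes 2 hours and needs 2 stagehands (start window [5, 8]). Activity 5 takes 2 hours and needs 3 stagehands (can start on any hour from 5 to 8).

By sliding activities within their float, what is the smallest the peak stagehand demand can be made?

8

Early-start (Activity 1@1, Activity 3@1, Activity 6@1, Activity 4@5, Activity 2@5, Activity 5@5) gives peak 9: h1:9  h2:8  h3:8  h4:4  h5:9  h6:9  h7:4  h8:0  h9:0.
Shift Activity 6→4, Activity 5→7.
Schedule Activity 1@1, Activity 3@1, Activity 6@4, Activity 4@5, Activity 2@5, Activity 5@7: h1:8  h2:8  h3:8  h4:5  h5:6  h6:6  h7:7  h8:3  h9:0 — peak 8.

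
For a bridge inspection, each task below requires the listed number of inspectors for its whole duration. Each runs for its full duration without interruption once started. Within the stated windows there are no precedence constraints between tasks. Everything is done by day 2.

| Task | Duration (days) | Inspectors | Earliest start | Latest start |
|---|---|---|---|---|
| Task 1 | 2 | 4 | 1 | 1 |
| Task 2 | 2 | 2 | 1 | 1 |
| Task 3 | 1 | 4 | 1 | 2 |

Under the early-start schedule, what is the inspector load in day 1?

At early start, day 1 has: Task 1, Task 2, Task 3.
Demand: 4 + 2 + 4 = 10.

10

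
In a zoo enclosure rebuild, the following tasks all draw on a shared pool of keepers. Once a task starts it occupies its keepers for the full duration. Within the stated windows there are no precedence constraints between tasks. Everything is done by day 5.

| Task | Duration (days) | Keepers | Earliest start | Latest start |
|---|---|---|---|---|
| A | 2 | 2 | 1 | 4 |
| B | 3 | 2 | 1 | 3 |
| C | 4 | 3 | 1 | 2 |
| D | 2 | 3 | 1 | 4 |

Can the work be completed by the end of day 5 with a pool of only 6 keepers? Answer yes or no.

no

The minimum achievable peak is 7; 6 < 7, so no feasible schedule stays within the cap.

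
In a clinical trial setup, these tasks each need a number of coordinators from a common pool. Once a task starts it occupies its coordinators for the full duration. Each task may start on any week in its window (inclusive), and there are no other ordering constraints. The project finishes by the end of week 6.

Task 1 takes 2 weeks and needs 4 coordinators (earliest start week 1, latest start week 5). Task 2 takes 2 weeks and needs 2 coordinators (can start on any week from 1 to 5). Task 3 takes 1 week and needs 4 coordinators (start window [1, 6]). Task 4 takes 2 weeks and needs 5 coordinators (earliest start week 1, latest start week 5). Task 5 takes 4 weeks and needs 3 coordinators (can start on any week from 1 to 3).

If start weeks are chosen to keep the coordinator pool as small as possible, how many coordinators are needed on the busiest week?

7

Early-start (Task 1@1, Task 2@1, Task 3@1, Task 4@1, Task 5@1) gives peak 18: w1:18  w2:14  w3:3  w4:3  w5:0  w6:0.
Shift Task 2→4, Task 3→3, Task 4→5.
Schedule Task 1@1, Task 2@4, Task 3@3, Task 4@5, Task 5@1: w1:7  w2:7  w3:7  w4:5  w5:7  w6:5 — peak 7.
Total coordinator-weeks = 38 over 6 weeks ⇒ peak ≥ ⌈38/6⌉ = 7, so 7 is optimal.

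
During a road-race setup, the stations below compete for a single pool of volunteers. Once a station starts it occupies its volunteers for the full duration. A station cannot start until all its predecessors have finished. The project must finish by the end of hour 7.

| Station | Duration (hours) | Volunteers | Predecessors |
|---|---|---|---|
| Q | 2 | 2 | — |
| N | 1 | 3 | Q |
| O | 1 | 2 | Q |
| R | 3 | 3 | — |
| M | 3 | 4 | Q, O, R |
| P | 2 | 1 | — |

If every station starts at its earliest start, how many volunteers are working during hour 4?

4

At early start, hour 4 has: M.
Demand: 4 = 4.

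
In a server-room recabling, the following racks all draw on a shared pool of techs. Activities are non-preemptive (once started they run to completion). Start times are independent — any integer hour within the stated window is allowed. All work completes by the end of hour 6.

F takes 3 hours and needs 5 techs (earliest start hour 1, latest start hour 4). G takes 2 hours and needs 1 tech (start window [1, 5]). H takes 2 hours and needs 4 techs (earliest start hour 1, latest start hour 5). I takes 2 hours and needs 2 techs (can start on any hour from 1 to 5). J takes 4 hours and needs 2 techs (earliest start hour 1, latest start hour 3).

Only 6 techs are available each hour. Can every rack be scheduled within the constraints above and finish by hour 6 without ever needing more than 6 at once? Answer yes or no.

no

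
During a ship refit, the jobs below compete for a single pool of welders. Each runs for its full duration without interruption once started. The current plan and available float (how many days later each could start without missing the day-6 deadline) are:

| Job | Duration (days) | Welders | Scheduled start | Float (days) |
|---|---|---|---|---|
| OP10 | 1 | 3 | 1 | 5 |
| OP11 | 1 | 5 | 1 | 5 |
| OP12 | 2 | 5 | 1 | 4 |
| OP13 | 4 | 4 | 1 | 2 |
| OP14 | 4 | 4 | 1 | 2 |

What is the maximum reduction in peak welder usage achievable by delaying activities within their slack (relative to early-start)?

Early-start peak: d1:21  d2:13  d3:8  d4:8  d5:0  d6:0 ⇒ 21.
Leveled (OP10@1, OP11@2, OP12@5, OP13@1, OP14@3): d1:7  d2:9  d3:8  d4:8  d5:9  d6:9 ⇒ 9.
Reduction 21 − 9 = 12.

12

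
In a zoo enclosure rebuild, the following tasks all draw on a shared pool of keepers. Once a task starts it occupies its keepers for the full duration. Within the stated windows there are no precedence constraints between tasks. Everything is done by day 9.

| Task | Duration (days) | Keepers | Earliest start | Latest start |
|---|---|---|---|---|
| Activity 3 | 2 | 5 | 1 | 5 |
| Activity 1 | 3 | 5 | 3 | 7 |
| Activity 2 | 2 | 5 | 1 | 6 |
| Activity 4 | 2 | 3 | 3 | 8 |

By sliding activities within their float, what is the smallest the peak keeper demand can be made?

Early-start (Activity 3@1, Activity 1@3, Activity 2@1, Activity 4@3) gives peak 10: d1:10  d2:10  d3:8  d4:8  d5:5  d6:0  d7:0  d8:0  d9:0.
Shift Activity 2→6, Activity 4→8.
Schedule Activity 3@1, Activity 1@3, Activity 2@6, Activity 4@8: d1:5  d2:5  d3:5  d4:5  d5:5  d6:5  d7:5  d8:3  d9:3 — peak 5.
Total keeper-days = 41 over 9 days ⇒ peak ≥ ⌈41/9⌉ = 5, so 5 is optimal.

5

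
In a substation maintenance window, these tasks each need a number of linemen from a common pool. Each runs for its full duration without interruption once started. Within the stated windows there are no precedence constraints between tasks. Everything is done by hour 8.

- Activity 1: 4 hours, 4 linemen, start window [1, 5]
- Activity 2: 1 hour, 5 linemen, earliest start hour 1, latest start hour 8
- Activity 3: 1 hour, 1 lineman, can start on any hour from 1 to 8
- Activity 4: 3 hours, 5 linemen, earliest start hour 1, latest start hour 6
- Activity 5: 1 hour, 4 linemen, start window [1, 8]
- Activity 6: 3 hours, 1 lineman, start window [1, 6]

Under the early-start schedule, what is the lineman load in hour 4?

4

At early start, hour 4 has: Activity 1.
Demand: 4 = 4.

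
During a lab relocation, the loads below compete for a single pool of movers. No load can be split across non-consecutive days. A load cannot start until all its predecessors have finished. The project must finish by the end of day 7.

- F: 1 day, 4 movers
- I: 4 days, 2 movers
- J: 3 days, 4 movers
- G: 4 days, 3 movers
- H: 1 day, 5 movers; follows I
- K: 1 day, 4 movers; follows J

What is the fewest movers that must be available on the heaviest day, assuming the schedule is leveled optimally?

Early-start (F@1, I@1, J@1, G@1, H@5, K@4) gives peak 13: d1:13  d2:9  d3:9  d4:9  d5:5  d6:0  d7:0.
Shift I→2, G→4, H→6, K→7.
Schedule F@1, I@2, J@1, G@4, H@6, K@7: d1:8  d2:6  d3:6  d4:5  d5:5  d6:8  d7:7 — peak 8.

8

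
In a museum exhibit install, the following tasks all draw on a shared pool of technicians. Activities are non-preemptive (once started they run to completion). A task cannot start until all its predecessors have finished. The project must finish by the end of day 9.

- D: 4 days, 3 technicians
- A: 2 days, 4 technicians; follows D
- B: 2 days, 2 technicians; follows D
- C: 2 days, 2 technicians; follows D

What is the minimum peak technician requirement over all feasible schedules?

4

Early-start (D@1, A@5, B@5, C@5) gives peak 8: d1:3  d2:3  d3:3  d4:3  d5:8  d6:8  d7:0  d8:0  d9:0.
Shift B→7, C→7.
Schedule D@1, A@5, B@7, C@7: d1:3  d2:3  d3:3  d4:3  d5:4  d6:4  d7:4  d8:4  d9:0 — peak 4.
Total technician-days = 28 over 9 days ⇒ peak ≥ ⌈28/9⌉ = 4, so 4 is optimal.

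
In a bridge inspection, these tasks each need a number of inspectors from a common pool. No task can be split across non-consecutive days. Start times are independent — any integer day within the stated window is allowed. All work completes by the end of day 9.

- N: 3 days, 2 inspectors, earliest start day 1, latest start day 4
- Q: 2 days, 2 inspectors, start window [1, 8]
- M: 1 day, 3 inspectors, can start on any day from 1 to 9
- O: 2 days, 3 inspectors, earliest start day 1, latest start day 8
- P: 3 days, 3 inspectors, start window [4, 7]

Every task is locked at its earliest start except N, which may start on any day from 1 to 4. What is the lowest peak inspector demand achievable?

N@1: d1:10  d2:7  d3:2  d4:3  d5:3  d6:3  d7:0  d8:0  d9:0 → peak 10
N@2: d1:8  d2:7  d3:2  d4:5  d5:3  d6:3  d7:0  d8:0  d9:0 → peak 8
N@3: d1:8  d2:5  d3:2  d4:5  d5:5  d6:3  d7:0  d8:0  d9:0 → peak 8
N@4: d1:8  d2:5  d3:0  d4:5  d5:5  d6:5  d7:0  d8:0  d9:0 → peak 8
Best is N@2, peak 8.

8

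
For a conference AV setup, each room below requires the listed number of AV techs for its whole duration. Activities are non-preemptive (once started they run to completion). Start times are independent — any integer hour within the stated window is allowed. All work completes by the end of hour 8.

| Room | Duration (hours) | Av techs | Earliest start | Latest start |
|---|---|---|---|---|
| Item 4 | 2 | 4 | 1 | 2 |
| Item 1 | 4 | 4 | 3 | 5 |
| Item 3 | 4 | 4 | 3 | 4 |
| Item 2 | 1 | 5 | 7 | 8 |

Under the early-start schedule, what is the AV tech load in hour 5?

8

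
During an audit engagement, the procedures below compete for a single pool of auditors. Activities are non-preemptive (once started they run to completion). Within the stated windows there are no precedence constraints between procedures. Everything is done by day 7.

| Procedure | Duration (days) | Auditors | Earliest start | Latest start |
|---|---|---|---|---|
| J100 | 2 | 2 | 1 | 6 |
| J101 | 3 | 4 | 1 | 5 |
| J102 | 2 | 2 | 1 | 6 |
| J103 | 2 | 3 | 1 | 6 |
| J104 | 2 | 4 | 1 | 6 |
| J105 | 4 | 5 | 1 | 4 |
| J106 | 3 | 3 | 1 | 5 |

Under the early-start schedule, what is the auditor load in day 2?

At early start, day 2 has: J100, J101, J102, J103, J104, J105, J106.
Demand: 2 + 4 + 2 + 3 + 4 + 5 + 3 = 23.

23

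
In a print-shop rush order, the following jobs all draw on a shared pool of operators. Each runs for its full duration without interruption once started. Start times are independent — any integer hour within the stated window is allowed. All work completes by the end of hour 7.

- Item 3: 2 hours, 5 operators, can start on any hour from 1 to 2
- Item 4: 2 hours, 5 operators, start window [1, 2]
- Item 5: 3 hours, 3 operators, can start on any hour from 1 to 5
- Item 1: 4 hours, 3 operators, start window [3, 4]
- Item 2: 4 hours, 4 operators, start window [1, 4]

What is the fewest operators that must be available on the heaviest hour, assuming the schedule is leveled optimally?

Early-start (Item 3@1, Item 4@1, Item 5@1, Item 1@3, Item 2@1) gives peak 17: h1:17  h2:17  h3:10  h4:7  h5:3  h6:3  h7:0.
Shift Item 5→3, Item 2→3.
Schedule Item 3@1, Item 4@1, Item 5@3, Item 1@3, Item 2@3: h1:10  h2:10  h3:10  h4:10  h5:10  h6:7  h7:0 — peak 10.

10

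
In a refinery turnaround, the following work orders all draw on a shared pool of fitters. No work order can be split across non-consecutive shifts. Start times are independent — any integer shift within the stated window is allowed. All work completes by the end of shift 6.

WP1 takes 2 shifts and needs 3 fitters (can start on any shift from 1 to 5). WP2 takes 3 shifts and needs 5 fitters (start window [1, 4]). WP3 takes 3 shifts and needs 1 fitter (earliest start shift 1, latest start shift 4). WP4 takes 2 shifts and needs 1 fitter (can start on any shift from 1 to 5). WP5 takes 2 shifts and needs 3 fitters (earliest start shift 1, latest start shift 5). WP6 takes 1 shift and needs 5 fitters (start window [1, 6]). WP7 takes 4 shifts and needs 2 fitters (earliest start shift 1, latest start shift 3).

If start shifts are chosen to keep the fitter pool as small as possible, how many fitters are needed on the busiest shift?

Early-start (WP1@1, WP2@1, WP3@1, WP4@1, WP5@1, WP6@1, WP7@1) gives peak 20: s1:20  s2:15  s3:8  s4:2  s5:0  s6:0.
Shift WP3→3, WP4→4, WP5→4, WP6→6, WP7→3.
Schedule WP1@1, WP2@1, WP3@3, WP4@4, WP5@4, WP6@6, WP7@3: s1:8  s2:8  s3:8  s4:7  s5:7  s6:7 — peak 8.
Total fitter-shifts = 45 over 6 shifts ⇒ peak ≥ ⌈45/6⌉ = 8, so 8 is optimal.

8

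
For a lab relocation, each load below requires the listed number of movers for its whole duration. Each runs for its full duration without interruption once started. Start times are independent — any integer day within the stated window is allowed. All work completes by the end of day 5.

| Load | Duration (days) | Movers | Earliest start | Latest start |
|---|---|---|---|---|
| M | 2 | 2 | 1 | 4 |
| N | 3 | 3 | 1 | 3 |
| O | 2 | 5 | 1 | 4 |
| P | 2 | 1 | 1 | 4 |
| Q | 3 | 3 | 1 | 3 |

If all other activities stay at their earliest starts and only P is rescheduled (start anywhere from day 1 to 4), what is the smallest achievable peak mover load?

P@1: d1:14  d2:14  d3:6  d4:0  d5:0 → peak 14
P@2: d1:13  d2:14  d3:7  d4:0  d5:0 → peak 14
P@3: d1:13  d2:13  d3:7  d4:1  d5:0 → peak 13
P@4: d1:13  d2:13  d3:6  d4:1  d5:1 → peak 13
Best is P@3, peak 13.

13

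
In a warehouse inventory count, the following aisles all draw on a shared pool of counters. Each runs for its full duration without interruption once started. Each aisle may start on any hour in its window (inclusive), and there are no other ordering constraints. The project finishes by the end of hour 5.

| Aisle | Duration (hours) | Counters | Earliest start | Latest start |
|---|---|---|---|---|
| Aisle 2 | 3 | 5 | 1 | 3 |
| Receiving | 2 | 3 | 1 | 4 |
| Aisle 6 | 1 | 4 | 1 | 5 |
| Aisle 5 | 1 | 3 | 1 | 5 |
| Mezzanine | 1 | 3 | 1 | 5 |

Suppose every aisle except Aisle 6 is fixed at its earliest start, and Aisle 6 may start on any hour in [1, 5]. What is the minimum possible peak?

14

Aisle 6@1: h1:18  h2:8  h3:5  h4:0  h5:0 → peak 18
Aisle 6@2: h1:14  h2:12  h3:5  h4:0  h5:0 → peak 14
Aisle 6@3: h1:14  h2:8  h3:9  h4:0  h5:0 → peak 14
Aisle 6@4: h1:14  h2:8  h3:5  h4:4  h5:0 → peak 14
Aisle 6@5: h1:14  h2:8  h3:5  h4:0  h5:4 → peak 14
Best is Aisle 6@2, peak 14.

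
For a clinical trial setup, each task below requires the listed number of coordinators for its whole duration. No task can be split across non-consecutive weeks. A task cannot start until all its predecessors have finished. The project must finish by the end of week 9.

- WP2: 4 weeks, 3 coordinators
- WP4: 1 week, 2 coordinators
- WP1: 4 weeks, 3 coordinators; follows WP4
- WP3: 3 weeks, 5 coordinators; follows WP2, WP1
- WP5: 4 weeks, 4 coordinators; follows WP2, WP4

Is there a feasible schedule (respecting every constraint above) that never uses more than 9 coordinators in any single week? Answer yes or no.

Schedule WP2@1, WP4@1, WP1@2, WP3@6, WP5@5: w1:5  w2:6  w3:6  w4:6  w5:7  w6:9  w7:9  w8:9  w9:0 — peak 9 ≤ 9.

yes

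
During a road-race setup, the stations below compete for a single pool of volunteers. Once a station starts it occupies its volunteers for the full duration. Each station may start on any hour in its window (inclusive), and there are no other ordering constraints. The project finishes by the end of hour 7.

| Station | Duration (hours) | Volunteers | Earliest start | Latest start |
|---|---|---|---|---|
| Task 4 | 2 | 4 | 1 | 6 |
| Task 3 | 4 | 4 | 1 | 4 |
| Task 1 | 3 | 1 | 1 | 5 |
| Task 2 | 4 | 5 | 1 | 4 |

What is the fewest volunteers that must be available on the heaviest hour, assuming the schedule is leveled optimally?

9

Early-start (Task 4@1, Task 3@1, Task 1@1, Task 2@1) gives peak 14: h1:14  h2:14  h3:10  h4:9  h5:0  h6:0  h7:0.
Shift Task 2→4.
Schedule Task 4@1, Task 3@1, Task 1@1, Task 2@4: h1:9  h2:9  h3:5  h4:9  h5:5  h6:5  h7:5 — peak 9.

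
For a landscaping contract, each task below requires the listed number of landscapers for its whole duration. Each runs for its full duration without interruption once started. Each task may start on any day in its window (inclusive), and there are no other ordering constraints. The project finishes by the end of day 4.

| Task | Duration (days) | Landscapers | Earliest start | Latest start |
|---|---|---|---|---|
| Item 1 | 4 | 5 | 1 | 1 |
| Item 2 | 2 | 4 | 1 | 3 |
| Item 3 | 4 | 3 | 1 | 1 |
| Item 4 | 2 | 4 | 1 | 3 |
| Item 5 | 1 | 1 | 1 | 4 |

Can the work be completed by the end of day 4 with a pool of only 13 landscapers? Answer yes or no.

Schedule Item 1@1, Item 2@1, Item 3@1, Item 4@3, Item 5@1: d1:13  d2:12  d3:12  d4:12 — peak 13 ≤ 13.

yes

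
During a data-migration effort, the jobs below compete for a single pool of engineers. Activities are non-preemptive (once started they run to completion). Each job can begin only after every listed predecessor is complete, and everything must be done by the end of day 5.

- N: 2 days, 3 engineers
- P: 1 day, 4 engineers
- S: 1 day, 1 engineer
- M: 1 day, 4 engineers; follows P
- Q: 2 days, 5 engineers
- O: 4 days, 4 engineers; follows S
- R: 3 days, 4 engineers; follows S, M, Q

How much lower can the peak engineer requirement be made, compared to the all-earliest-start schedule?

3

Early-start peak: d1:13  d2:16  d3:8  d4:8  d5:8 ⇒ 16.
Leveled (N@3, P@1, S@1, M@2, Q@1, O@2, R@3): d1:10  d2:13  d3:11  d4:11  d5:8 ⇒ 13.
Reduction 16 − 13 = 3.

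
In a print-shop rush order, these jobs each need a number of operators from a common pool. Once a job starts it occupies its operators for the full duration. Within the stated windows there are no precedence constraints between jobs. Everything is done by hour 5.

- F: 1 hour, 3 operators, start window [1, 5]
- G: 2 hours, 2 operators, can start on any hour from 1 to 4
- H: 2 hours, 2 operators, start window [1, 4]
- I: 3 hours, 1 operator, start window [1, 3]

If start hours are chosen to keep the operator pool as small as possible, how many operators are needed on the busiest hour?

3

Early-start (F@1, G@1, H@1, I@1) gives peak 8: h1:8  h2:5  h3:1  h4:0  h5:0.
Shift G→2, H→4, I→2.
Schedule F@1, G@2, H@4, I@2: h1:3  h2:3  h3:3  h4:3  h5:2 — peak 3.
Total operator-hours = 14 over 5 hours ⇒ peak ≥ ⌈14/5⌉ = 3, so 3 is optimal.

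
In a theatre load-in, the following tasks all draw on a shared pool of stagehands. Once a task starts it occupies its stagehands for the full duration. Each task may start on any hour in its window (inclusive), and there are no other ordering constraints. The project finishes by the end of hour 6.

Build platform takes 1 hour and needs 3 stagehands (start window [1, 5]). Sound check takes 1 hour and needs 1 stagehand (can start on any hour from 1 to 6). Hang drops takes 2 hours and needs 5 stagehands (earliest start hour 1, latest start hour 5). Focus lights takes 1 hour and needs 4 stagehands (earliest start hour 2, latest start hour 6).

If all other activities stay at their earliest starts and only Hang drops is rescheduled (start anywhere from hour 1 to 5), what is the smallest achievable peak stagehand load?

Hang drops@1: h1:9  h2:9  h3:0  h4:0  h5:0  h6:0 → peak 9
Hang drops@2: h1:4  h2:9  h3:5  h4:0  h5:0  h6:0 → peak 9
Hang drops@3: h1:4  h2:4  h3:5  h4:5  h5:0  h6:0 → peak 5
Hang drops@4: h1:4  h2:4  h3:0  h4:5  h5:5  h6:0 → peak 5
Hang drops@5: h1:4  h2:4  h3:0  h4:0  h5:5  h6:5 → peak 5
Best is Hang drops@3, peak 5.

5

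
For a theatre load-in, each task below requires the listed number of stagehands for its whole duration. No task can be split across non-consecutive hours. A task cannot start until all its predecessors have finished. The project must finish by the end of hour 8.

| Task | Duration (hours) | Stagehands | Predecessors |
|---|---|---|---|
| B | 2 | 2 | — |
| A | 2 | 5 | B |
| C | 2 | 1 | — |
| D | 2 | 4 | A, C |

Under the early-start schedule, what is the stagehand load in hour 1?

At early start, hour 1 has: B, C.
Demand: 2 + 1 = 3.

3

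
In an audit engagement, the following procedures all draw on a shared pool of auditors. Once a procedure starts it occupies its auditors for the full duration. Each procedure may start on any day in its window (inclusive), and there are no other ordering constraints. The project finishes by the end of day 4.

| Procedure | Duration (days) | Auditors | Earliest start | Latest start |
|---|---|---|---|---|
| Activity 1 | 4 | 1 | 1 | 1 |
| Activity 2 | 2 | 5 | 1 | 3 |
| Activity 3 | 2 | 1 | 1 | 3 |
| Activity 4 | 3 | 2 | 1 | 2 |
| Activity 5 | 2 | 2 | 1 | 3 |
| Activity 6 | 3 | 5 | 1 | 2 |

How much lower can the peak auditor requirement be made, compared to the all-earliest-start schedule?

Early-start peak: d1:16  d2:16  d3:8  d4:1 ⇒ 16.
Leveled (Activity 1@1, Activity 2@1, Activity 3@3, Activity 4@1, Activity 5@3, Activity 6@1): d1:13  d2:13  d3:11  d4:4 ⇒ 13.
Reduction 16 − 13 = 3.

3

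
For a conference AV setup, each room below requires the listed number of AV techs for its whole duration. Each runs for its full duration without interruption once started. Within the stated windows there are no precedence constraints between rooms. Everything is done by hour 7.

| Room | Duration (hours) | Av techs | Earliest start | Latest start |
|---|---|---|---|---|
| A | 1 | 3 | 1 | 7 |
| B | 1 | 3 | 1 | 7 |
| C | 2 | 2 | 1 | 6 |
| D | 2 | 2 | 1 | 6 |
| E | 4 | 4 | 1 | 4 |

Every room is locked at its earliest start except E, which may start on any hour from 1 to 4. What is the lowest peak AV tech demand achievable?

E@1: h1:14  h2:8  h3:4  h4:4  h5:0  h6:0  h7:0 → peak 14
E@2: h1:10  h2:8  h3:4  h4:4  h5:4  h6:0  h7:0 → peak 10
E@3: h1:10  h2:4  h3:4  h4:4  h5:4  h6:4  h7:0 → peak 10
E@4: h1:10  h2:4  h3:0  h4:4  h5:4  h6:4  h7:4 → peak 10
Best is E@2, peak 10.

10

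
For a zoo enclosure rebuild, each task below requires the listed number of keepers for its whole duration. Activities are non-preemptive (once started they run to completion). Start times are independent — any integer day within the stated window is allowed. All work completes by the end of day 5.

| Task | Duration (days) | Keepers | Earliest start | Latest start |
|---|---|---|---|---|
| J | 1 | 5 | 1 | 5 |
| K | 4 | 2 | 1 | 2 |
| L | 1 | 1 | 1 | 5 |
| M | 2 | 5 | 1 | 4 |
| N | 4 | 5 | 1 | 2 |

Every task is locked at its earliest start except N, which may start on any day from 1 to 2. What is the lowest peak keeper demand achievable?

13

N@1: d1:18  d2:12  d3:7  d4:7  d5:0 → peak 18
N@2: d1:13  d2:12  d3:7  d4:7  d5:5 → peak 13
Best is N@2, peak 13.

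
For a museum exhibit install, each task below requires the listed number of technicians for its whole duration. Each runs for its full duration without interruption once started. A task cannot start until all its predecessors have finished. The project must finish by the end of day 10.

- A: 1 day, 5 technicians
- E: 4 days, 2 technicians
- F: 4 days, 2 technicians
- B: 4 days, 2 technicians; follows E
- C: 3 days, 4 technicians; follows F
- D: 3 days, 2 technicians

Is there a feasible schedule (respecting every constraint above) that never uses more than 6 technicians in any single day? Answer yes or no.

yes

Schedule A@1, E@2, F@2, B@6, C@6, D@2: d1:5  d2:6  d3:6  d4:6  d5:4  d6:6  d7:6  d8:6  d9:2  d10:0 — peak 6 ≤ 6.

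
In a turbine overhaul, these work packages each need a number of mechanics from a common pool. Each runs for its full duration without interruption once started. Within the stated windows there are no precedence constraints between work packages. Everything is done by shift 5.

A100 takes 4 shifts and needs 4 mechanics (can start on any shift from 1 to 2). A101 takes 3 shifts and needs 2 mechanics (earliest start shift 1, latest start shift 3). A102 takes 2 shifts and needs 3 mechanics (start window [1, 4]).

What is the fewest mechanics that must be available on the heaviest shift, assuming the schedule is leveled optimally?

7

Early-start (A100@1, A101@1, A102@1) gives peak 9: s1:9  s2:9  s3:6  s4:4  s5:0.
Shift A102→4.
Schedule A100@1, A101@1, A102@4: s1:6  s2:6  s3:6  s4:7  s5:3 — peak 7.
No arrangement of the 24 feasible schedules does better.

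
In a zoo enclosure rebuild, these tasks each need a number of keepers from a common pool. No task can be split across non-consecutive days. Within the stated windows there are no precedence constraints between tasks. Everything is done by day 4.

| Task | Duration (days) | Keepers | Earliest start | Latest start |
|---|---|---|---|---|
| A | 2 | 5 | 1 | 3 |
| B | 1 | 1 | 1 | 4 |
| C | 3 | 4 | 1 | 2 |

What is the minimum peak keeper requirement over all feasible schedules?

9

Early-start (A@1, B@1, C@1) gives peak 10: d1:10  d2:9  d3:4  d4:0.
Shift C→2.
Schedule A@1, B@1, C@2: d1:6  d2:9  d3:4  d4:4 — peak 9.
No arrangement of the 24 feasible schedules does better.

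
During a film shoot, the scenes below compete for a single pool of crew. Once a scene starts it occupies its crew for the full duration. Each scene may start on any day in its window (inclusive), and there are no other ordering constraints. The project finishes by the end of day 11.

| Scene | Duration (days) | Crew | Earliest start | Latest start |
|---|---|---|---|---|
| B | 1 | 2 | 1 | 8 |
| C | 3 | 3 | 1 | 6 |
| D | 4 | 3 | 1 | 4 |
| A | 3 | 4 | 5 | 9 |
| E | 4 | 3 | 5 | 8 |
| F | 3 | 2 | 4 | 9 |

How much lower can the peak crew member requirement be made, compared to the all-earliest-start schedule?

3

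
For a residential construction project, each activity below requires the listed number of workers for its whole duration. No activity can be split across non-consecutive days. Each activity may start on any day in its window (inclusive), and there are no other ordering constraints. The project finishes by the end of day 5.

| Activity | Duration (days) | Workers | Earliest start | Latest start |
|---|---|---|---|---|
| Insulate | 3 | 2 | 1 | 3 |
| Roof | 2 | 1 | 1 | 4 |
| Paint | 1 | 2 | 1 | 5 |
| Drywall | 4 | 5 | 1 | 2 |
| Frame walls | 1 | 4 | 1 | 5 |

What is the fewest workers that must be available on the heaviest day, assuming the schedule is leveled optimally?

Early-start (Insulate@1, Roof@1, Paint@1, Drywall@1, Frame walls@1) gives peak 14: d1:14  d2:8  d3:7  d4:5  d5:0.
Shift Roof→4, Paint→5, Frame walls→5.
Schedule Insulate@1, Roof@4, Paint@5, Drywall@1, Frame walls@5: d1:7  d2:7  d3:7  d4:6  d5:7 — peak 7.
Total worker-days = 34 over 5 days ⇒ peak ≥ ⌈34/5⌉ = 7, so 7 is optimal.

7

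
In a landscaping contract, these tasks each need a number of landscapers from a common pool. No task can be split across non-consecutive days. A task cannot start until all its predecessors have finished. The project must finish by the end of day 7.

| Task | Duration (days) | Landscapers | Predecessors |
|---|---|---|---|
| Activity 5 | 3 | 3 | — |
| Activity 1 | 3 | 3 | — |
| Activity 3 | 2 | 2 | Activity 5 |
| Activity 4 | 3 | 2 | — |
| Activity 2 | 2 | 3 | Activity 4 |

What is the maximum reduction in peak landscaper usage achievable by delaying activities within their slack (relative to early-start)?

2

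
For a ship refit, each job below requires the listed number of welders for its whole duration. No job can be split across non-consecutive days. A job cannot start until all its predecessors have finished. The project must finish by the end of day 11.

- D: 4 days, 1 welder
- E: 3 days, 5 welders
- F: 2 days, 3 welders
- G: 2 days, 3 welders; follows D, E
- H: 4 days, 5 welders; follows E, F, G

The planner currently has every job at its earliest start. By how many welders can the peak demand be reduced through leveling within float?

Early-start peak: d1:9  d2:9  d3:6  d4:1  d5:3  d6:3  d7:5  d8:5  d9:5  d10:5  d11:0 ⇒ 9.
Leveled (D@1, E@1, F@4, G@5, H@7): d1:6  d2:6  d3:6  d4:4  d5:6  d6:3  d7:5  d8:5  d9:5  d10:5  d11:0 ⇒ 6.
Reduction 9 − 6 = 3.

3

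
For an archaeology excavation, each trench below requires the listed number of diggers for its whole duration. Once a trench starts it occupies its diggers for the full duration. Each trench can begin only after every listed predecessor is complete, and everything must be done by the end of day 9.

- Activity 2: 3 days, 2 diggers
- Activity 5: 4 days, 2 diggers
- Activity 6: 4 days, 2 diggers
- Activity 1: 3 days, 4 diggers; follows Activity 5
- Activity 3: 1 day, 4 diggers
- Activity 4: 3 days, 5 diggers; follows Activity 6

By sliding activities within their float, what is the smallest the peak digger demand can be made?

Early-start (Activity 2@1, Activity 5@1, Activity 6@1, Activity 1@5, Activity 3@1, Activity 4@5) gives peak 10: d1:10  d2:6  d3:6  d4:4  d5:9  d6:9  d7:9  d8:0  d9:0.
Shift Activity 3→4.
Schedule Activity 2@1, Activity 5@1, Activity 6@1, Activity 1@5, Activity 3@4, Activity 4@5: d1:6  d2:6  d3:6  d4:8  d5:9  d6:9  d7:9  d8:0  d9:0 — peak 9.

9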